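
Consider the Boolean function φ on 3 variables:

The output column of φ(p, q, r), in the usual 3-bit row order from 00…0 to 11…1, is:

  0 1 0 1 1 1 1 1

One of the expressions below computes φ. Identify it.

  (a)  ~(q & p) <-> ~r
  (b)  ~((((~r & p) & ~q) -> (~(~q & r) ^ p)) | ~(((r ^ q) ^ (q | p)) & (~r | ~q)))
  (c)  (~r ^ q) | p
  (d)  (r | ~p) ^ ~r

d

(a): at (0,0,0) it gives 1, but φ = 0 — eliminated.
(b): at (0,0,1) it gives 0, but φ = 1 — eliminated.
(c): at (0,0,0) it gives 1, but φ = 0 — eliminated.
That leaves (d). Evaluating it on every row reproduces the table of φ exactly.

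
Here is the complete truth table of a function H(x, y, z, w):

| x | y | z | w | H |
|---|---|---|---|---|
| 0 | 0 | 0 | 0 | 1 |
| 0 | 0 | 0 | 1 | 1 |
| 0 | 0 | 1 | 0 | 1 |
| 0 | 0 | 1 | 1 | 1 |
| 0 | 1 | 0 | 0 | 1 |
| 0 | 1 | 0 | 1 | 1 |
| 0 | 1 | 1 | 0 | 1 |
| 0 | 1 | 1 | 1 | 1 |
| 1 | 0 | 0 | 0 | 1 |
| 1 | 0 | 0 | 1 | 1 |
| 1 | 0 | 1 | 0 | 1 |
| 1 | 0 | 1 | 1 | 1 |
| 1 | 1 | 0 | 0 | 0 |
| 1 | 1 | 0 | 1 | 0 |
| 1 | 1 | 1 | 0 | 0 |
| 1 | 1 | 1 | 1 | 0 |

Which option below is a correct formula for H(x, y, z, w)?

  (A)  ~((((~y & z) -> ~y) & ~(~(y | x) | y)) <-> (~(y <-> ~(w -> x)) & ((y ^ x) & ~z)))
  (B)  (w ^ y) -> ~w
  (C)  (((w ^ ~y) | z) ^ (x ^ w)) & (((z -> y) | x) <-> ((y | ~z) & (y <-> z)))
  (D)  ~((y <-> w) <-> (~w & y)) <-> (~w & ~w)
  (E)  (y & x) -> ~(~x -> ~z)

E

(A) disagrees with H on (0,0,0,0) (formula → 0, table → 1); rule it out.
(B) disagrees with H on (0,0,0,1) (formula → 0, table → 1); rule it out.
(C) disagrees with H on (0,0,1,1) (formula → 0, table → 1); rule it out.
(D) disagrees with H on (0,1,0,1) (formula → 0, table → 1); rule it out.
That leaves (E). Evaluating it on every row reproduces the table of H exactly.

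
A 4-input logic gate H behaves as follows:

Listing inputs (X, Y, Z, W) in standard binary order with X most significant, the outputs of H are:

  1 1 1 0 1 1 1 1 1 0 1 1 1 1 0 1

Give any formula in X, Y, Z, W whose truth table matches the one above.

H is 0 on only 3 rows — (0,0,1,1), (1,0,0,1), (1,1,1,0). Writing each as a minterm (¬X·¬Y·Z·W, X·¬Y·¬Z·W, X·Y·Z·¬W) and OR-ing them characterizes exactly where H=0, so H is the negation of that disjunction.

H(X, Y, Z, W) = ¬(((((¬X ∧ ¬Y) ∧ Z) ∧ W) ∨ (((X ∧ ¬Y) ∧ ¬Z) ∧ W)) ∨ (((X ∧ Y) ∧ Z) ∧ ¬W))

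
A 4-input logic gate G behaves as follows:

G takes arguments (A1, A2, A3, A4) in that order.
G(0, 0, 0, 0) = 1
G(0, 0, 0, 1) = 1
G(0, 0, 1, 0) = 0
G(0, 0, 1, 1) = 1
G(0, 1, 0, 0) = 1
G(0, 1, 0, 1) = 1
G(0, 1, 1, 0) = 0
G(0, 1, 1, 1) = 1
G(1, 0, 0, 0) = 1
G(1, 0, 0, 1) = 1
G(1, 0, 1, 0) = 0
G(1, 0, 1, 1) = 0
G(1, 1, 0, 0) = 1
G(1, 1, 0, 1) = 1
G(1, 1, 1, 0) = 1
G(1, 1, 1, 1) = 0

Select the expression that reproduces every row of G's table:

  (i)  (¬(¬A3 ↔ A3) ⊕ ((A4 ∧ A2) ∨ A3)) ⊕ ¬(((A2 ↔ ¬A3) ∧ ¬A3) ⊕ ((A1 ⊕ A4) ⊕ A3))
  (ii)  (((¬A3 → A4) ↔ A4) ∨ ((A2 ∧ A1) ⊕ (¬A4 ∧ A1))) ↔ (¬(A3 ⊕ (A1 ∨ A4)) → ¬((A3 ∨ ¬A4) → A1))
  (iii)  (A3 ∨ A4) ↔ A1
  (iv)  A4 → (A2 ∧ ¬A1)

ii

(i): at (0,0,0,0) it gives 0, but G = 1 — eliminated.
(iii): at (0,0,0,1) it gives 0, but G = 1 — eliminated.
(iv): at (0,0,0,1) it gives 0, but G = 1 — eliminated.
(ii) is the remaining candidate, and it agrees with G on all 16 inputs.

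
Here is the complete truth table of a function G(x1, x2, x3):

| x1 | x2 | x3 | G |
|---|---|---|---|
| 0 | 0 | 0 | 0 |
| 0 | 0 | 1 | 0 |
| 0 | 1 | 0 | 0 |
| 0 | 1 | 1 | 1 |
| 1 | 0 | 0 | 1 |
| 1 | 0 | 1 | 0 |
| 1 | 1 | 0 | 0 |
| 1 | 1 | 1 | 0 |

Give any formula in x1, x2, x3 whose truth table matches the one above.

G(x1, x2, x3) = ((¬x1 ∧ x2) ∧ x3) ∨ ((x1 ∧ ¬x2) ∧ ¬x3)

Collect the rows where G=1 — (0,1,1), (1,0,0) — and write one minterm per row: ¬x1·x2·x3, x1·¬x2·¬x3. Their union (logical OR) reproduces the table exactly.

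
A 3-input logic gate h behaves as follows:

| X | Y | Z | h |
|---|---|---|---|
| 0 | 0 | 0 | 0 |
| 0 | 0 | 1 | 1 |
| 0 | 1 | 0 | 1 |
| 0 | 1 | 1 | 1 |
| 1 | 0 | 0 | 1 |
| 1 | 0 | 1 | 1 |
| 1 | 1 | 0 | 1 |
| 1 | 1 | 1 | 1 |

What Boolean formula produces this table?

h(X, Y, Z) = (X + Y) + Z

The output is 1 whenever at least one input is 1 — the OR of all inputs.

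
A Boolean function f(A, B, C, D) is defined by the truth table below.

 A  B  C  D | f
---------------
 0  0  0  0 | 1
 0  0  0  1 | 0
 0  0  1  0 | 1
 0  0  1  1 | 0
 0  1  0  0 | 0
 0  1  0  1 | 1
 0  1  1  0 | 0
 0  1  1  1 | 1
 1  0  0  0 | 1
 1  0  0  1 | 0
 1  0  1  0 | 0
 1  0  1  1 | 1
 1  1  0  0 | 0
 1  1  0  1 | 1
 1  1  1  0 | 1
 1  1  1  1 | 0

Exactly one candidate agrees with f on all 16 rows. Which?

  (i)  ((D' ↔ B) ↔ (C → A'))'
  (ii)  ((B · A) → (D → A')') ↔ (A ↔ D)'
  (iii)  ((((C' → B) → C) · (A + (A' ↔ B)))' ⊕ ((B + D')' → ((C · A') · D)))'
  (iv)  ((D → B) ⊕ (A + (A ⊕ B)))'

i

(ii): at (0,0,0,0) it gives 0, but f = 1 — eliminated.
(iii): at (0,0,1,1) it gives 1, but f = 0 — eliminated.
(iv): at (0,0,0,0) it gives 0, but f = 1 — eliminated.
Only (i) survives; checking it on all 16 rows confirms it matches f.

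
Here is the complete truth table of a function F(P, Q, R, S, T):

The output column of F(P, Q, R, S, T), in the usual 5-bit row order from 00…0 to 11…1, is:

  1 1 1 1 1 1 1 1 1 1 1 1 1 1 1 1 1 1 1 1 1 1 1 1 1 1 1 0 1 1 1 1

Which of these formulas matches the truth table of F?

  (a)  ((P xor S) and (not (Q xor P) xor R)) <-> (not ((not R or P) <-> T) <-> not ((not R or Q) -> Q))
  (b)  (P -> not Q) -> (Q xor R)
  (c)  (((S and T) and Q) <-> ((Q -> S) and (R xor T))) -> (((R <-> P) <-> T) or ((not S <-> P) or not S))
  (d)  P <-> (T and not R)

c

(a) fails at (0,0,0,0,0): the formula yields 0, F is 1.
(b) fails at (0,0,0,0,0): the formula yields 0, F is 1.
(d) fails at (0,0,0,0,1): the formula yields 0, F is 1.
Only (c) survives; checking it on all 32 rows confirms it matches F.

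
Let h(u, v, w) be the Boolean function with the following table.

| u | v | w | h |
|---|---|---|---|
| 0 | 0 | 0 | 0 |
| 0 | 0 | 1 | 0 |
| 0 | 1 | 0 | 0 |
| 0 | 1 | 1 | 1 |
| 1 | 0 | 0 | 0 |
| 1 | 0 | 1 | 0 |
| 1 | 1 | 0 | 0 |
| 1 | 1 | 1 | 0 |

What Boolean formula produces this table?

h(u, v, w) = (u' · v) · w

h is 1 on exactly one input, (0,1,1), whose minterm is ¬u·v·w. So h is just that conjunction.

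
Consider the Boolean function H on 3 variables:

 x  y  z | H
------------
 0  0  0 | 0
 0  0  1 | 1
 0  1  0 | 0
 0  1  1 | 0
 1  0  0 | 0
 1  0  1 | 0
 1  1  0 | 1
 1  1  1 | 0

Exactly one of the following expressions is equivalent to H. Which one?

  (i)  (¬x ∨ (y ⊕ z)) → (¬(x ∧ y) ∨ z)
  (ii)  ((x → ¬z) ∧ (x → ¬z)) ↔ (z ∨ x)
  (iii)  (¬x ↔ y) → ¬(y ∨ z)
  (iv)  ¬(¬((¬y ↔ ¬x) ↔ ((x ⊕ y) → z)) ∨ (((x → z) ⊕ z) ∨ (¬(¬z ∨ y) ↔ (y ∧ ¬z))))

(i): at (0,0,0) it gives 1, but H = 0 — eliminated.
(ii): at (0,1,1) it gives 1, but H = 0 — eliminated.
(iii): at (0,0,0) it gives 1, but H = 0 — eliminated.
Only (iv) survives; checking it on all 8 rows confirms it matches H.

iv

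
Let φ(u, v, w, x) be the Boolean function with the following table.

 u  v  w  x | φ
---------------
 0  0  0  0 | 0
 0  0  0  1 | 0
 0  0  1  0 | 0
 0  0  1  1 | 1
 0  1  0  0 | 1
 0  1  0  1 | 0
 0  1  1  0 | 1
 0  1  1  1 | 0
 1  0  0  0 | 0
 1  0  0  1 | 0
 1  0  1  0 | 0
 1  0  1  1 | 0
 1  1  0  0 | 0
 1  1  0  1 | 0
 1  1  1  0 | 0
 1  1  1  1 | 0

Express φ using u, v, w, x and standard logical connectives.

φ(u, v, w, x) = ((((~u & ~v) & w) & x) | (((~u & v) & ~w) & ~x)) | (((~u & v) & w) & ~x)

The 1-rows are (0,0,1,1), (0,1,0,0), (0,1,1,0). Each contributes one minterm — ¬u·¬v·w·x; ¬u·v·¬w·¬x; ¬u·v·w·¬x — and their disjunction is a sum-of-products form of φ.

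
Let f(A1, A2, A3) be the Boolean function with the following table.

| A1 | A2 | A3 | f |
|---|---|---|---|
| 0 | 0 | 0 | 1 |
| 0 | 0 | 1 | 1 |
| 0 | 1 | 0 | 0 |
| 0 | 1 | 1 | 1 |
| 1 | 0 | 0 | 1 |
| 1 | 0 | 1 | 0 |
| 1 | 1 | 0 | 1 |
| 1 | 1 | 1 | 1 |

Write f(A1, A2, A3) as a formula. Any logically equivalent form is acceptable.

f is 0 on only 2 rows — (0,1,0), (1,0,1). Writing each as a minterm (¬A1·A2·¬A3, A1·¬A2·A3) and OR-ing them characterizes exactly where f=0, so f is the negation of that disjunction.

f(A1, A2, A3) = ~(((~A1 & A2) & ~A3) | ((A1 & ~A2) & A3))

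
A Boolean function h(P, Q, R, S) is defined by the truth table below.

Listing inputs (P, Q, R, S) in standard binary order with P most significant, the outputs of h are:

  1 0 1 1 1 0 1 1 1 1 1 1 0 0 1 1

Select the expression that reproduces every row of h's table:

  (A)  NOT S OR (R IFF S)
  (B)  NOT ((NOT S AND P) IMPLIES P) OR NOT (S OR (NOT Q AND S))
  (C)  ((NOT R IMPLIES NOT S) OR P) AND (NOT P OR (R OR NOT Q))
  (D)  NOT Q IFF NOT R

(A): at (1,0,0,1) it gives 0, but h = 1 — eliminated.
(B): at (0,0,1,1) it gives 0, but h = 1 — eliminated.
(D): at (0,0,0,1) it gives 1, but h = 0 — eliminated.
That leaves (C). Evaluating it on every row reproduces the table of h exactly.

C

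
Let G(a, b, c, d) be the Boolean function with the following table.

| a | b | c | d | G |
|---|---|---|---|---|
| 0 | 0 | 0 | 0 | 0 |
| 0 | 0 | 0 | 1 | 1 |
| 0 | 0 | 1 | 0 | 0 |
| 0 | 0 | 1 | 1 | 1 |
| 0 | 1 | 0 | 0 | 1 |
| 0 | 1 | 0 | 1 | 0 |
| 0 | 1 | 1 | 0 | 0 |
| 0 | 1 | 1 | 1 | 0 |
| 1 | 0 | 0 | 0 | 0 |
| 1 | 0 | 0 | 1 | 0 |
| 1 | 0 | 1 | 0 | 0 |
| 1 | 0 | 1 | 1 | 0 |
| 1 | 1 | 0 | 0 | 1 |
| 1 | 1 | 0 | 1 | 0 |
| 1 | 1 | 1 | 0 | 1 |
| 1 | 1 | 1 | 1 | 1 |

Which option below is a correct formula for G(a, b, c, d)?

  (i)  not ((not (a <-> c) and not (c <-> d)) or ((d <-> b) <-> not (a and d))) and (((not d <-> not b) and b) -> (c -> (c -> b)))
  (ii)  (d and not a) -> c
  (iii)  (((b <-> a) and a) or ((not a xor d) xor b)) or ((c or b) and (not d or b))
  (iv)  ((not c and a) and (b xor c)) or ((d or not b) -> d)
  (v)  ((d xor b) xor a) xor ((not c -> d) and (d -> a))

i

(ii) fails at (0,0,0,0): the formula yields 1, G is 0.
(iii) fails at (0,0,0,0): the formula yields 1, G is 0.
(iv) fails at (0,1,0,1): the formula yields 1, G is 0.
(v) fails at (0,0,1,0): the formula yields 1, G is 0.
That leaves (i). Evaluating it on every row reproduces the table of G exactly.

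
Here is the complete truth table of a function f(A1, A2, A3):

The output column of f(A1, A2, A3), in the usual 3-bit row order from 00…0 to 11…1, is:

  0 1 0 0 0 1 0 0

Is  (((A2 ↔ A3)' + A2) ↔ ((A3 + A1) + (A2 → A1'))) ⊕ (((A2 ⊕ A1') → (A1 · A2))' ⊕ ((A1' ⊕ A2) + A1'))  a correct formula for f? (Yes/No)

Yes

Check the formula against f row by row:
  A1=0, A2=0, A3=0: formula gives 0, f = 0 ✓
  A1=0, A2=0, A3=1: formula gives 1, f = 1 ✓
  A1=0, A2=1, A3=0: formula gives 0, f = 0 ✓
  A1=0, A2=1, A3=1: formula gives 0, f = 0 ✓
  A1=1, A2=0, A3=0: formula gives 0, f = 0 ✓
  … (the remaining 3 rows also agree.)
All 8 rows match — the expression computes f exactly.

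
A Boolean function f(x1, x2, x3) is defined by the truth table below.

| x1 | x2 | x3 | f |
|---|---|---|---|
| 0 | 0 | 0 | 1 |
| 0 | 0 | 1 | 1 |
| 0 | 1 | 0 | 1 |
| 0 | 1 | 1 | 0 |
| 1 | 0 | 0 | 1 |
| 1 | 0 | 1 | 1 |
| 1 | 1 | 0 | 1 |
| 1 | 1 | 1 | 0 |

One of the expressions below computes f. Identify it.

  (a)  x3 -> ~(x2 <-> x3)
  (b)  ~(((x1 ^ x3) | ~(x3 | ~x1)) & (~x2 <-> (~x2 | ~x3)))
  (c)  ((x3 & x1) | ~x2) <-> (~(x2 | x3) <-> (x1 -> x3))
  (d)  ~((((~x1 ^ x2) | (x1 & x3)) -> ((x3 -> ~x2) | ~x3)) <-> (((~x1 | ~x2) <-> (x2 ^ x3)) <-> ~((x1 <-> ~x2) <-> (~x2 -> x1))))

(b) disagrees with f on (0,0,1) (formula → 0, table → 1); rule it out.
(c) disagrees with f on (0,0,1) (formula → 0, table → 1); rule it out.
(d) disagrees with f on (0,0,0) (formula → 0, table → 1); rule it out.
That leaves (a). Evaluating it on every row reproduces the table of f exactly.

a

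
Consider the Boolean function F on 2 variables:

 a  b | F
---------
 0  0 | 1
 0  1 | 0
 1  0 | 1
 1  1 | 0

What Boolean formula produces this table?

F(a, b) = (not a and not b) or (a and not b)

F=1 on 2 inputs: (0,0), (1,0). Reading each as a conjunction of literals (¬a·¬b, a·¬b) and taking the OR gives the canonical DNF.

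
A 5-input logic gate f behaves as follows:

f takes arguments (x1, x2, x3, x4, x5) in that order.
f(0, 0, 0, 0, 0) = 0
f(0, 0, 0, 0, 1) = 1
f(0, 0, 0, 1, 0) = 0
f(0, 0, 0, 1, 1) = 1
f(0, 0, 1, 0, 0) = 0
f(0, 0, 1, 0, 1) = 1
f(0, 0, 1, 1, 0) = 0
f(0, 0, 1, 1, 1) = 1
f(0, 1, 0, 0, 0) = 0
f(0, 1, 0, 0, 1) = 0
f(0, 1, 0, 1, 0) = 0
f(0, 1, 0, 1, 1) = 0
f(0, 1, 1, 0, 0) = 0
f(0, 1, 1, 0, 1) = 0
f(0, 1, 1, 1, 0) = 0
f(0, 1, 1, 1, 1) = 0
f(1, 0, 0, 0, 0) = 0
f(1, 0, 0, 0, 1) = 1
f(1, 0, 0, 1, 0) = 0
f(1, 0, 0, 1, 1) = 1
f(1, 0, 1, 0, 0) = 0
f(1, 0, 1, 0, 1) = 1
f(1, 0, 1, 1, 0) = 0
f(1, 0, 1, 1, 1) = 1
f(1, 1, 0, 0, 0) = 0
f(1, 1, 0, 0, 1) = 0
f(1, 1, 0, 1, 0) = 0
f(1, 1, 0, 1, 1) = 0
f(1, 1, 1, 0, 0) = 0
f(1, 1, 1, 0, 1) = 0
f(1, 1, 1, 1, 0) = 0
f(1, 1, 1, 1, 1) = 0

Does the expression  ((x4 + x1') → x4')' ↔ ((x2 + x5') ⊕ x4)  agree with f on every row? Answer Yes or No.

Yes

Check the formula against f row by row:
  x1=0, x2=0, x3=0, x4=0, x5=0: formula gives 0, f = 0 ✓
  x1=0, x2=0, x3=0, x4=0, x5=1: formula gives 1, f = 1 ✓
  x1=0, x2=0, x3=0, x4=1, x5=0: formula gives 0, f = 0 ✓
  x1=0, x2=0, x3=0, x4=1, x5=1: formula gives 1, f = 1 ✓
  … (the remaining 28 rows also agree.)
No disagreement on any input; they are logically equivalent.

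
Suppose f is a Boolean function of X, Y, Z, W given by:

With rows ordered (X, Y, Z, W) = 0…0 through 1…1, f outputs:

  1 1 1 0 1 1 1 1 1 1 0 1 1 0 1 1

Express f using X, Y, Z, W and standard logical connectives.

f(X, Y, Z, W) = ¬(((((¬X ∧ ¬Y) ∧ Z) ∧ W) ∨ (((X ∧ ¬Y) ∧ Z) ∧ ¬W)) ∨ (((X ∧ Y) ∧ ¬Z) ∧ W))

The 0-rows are (0,0,1,1), (1,0,1,0), (1,1,0,1). Take each as a conjunction (¬X·¬Y·Z·W, X·¬Y·Z·¬W, X·Y·¬Z·W), form their disjunction, and complement — that gives a formula that is 1 everywhere f is.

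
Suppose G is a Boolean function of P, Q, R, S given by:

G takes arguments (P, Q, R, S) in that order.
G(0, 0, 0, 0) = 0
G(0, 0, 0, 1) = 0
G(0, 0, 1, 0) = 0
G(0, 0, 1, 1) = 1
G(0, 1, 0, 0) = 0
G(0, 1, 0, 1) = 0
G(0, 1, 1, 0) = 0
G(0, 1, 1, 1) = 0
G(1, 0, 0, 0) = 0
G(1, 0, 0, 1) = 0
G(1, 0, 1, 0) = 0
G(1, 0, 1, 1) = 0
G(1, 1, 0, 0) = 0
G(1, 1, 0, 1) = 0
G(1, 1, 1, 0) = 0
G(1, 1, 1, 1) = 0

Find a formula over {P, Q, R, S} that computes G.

Only row (0,0,1,1) gives 1. That row's minterm ¬P·¬Q·R·S is G directly.

G(P, Q, R, S) = ((~P & ~Q) & R) & S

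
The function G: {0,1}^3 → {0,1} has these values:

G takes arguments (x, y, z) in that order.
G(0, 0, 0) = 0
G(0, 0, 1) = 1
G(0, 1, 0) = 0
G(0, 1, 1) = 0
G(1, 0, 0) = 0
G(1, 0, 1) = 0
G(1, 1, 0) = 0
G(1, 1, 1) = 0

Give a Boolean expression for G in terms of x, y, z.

G(x, y, z) = (¬x ∧ ¬y) ∧ z

G is 1 on exactly one input, (0,0,1), whose minterm is ¬x·¬y·z. So G is just that conjunction.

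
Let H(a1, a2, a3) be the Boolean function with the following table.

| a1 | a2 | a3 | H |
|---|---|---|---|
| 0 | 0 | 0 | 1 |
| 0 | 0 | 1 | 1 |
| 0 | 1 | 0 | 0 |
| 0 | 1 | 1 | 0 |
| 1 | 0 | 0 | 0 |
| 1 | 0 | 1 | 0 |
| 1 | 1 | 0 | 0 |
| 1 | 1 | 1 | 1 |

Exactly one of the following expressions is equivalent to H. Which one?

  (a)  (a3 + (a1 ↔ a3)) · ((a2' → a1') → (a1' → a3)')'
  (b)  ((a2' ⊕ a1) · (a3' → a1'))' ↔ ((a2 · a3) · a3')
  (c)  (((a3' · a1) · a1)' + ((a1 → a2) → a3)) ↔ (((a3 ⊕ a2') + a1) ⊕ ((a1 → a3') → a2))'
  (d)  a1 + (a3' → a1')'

(a) disagrees with H on (0,0,0) (formula → 0, table → 1); rule it out.
(c) disagrees with H on (0,0,0) (formula → 0, table → 1); rule it out.
(d) disagrees with H on (0,0,0) (formula → 0, table → 1); rule it out.
That leaves (b). Evaluating it on every row reproduces the table of H exactly.

b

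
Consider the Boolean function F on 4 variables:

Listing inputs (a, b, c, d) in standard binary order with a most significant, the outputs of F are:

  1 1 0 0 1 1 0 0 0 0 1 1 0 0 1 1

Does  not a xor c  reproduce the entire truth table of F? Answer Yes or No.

Evaluate not a xor c on each row and compare to F:
  a=0, b=0, c=0, d=0: formula gives 1, F = 1 ✓
  a=0, b=0, c=0, d=1: formula gives 1, F = 1 ✓
  a=0, b=0, c=1, d=0: formula gives 0, F = 0 ✓
  a=0, b=0, c=1, d=1: formula gives 0, F = 0 ✓
  … (the remaining 12 rows also agree.)
No disagreement on any input; they are logically equivalent.

Yes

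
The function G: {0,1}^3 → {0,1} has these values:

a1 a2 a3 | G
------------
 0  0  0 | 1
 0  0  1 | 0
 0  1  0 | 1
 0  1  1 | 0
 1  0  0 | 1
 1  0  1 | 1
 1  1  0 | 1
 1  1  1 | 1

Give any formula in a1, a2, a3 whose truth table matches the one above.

G(a1, a2, a3) = ¬(((¬a1 ∧ ¬a2) ∧ a3) ∨ ((¬a1 ∧ a2) ∧ a3))

There are just 2 zero rows: (0,0,1), (0,1,1). Their minterms are ¬a1·¬a2·a3, ¬a1·a2·a3; the OR of those covers precisely the 0-outputs, and negating it yields G.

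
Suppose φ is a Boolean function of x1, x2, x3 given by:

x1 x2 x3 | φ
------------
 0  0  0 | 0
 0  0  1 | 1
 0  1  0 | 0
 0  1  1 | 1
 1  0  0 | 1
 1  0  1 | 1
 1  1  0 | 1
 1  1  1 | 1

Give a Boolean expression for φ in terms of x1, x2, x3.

There are just 2 zero rows: (0,0,0), (0,1,0). Their minterms are ¬x1·¬x2·¬x3, ¬x1·x2·¬x3; the OR of those covers precisely the 0-outputs, and negating it yields φ.

φ(x1, x2, x3) = ~(((~x1 & ~x2) & ~x3) | ((~x1 & x2) & ~x3))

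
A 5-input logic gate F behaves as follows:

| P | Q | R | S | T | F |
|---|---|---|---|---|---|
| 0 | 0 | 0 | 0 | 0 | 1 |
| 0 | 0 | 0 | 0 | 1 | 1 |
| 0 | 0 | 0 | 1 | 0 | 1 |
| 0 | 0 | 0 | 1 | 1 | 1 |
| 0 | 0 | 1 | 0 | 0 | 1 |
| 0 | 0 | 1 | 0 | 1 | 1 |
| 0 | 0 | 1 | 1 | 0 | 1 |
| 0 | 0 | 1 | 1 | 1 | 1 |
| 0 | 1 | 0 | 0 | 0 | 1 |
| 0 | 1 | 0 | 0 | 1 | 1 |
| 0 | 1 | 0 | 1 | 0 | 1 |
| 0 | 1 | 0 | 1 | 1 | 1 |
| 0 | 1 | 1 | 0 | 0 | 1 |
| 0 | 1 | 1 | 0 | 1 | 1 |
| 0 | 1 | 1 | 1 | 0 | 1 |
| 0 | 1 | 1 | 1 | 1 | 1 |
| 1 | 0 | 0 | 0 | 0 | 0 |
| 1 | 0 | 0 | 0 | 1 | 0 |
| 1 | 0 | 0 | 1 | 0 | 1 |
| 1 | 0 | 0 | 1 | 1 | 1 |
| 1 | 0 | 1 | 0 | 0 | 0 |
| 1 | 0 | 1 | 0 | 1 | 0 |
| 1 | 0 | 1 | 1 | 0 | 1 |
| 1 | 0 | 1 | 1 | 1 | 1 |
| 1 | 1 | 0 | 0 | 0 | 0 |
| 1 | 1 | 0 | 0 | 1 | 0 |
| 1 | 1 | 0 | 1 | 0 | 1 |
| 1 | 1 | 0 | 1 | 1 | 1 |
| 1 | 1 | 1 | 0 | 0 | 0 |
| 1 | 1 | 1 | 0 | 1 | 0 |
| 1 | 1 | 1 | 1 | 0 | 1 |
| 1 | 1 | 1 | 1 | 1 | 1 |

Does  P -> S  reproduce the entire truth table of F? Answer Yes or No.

Check the formula against F row by row:
  P=0, Q=0, R=0, S=0, T=0: formula gives 1, F = 1 ✓
  P=0, Q=0, R=0, S=0, T=1: formula gives 1, F = 1 ✓
  P=0, Q=0, R=0, S=1, T=0: formula gives 1, F = 1 ✓
  P=0, Q=0, R=0, S=1, T=1: formula gives 1, F = 1 ✓
  …and likewise for the remaining 28 rows.
Every row agrees, so the formula is equivalent.

Yes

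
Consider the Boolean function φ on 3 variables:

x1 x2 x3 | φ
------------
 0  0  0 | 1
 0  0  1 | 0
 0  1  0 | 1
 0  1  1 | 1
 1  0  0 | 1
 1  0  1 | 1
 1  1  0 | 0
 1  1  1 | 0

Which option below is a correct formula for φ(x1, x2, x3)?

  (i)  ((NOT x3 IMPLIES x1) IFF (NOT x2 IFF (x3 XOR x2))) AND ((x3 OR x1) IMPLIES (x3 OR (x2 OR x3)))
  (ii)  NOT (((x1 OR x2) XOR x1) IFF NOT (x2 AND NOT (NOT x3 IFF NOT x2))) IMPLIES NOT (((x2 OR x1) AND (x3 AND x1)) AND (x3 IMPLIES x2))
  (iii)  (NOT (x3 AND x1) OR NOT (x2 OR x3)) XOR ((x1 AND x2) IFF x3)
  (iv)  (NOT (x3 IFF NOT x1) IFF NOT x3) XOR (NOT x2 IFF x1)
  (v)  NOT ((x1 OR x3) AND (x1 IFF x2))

(i): at (0,0,1) it gives 1, but φ = 0 — eliminated.
(ii): at (0,0,1) it gives 1, but φ = 0 — eliminated.
(iii): at (0,0,0) it gives 0, but φ = 1 — eliminated.
(iv): at (0,0,1) it gives 1, but φ = 0 — eliminated.
That leaves (v). Evaluating it on every row reproduces the table of φ exactly.

v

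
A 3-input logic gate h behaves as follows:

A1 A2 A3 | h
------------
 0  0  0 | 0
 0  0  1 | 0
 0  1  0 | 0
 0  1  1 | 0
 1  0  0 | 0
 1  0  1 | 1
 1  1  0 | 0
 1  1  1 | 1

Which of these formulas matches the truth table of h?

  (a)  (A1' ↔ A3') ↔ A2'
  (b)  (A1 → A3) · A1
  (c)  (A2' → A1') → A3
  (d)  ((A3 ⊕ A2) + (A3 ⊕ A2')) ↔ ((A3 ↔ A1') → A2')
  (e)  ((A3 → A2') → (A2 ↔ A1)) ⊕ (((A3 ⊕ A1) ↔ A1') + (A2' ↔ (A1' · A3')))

b

(a) fails at (0,0,0): the formula yields 1, h is 0.
(c) fails at (0,0,1): the formula yields 1, h is 0.
(d) fails at (0,0,0): the formula yields 1, h is 0.
(e) fails at (1,1,1): the formula yields 0, h is 1.
Only (b) survives; checking it on all 8 rows confirms it matches h.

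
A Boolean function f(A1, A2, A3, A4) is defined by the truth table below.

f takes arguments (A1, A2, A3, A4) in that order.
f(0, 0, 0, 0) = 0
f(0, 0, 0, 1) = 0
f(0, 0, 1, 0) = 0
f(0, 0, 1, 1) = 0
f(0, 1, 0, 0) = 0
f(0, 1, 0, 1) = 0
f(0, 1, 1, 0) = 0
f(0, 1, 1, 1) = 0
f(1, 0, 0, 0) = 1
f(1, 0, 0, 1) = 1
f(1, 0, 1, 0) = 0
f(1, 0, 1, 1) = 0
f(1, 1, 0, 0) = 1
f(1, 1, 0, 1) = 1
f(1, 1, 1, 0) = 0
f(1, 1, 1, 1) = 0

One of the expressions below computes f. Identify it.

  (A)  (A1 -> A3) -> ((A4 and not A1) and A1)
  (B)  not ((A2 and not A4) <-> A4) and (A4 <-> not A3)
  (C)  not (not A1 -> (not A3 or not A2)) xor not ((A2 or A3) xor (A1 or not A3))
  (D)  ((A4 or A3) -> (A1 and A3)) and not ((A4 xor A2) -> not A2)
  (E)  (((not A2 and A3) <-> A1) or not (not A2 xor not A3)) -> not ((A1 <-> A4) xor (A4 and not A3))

(B): at (0,0,0,1) it gives 1, but f = 0 — eliminated.
(C): at (0,1,0,0) it gives 1, but f = 0 — eliminated.
(D): at (0,1,0,0) it gives 1, but f = 0 — eliminated.
(E): at (0,0,1,0) it gives 1, but f = 0 — eliminated.
(A) is the remaining candidate, and it agrees with f on all 16 inputs.

A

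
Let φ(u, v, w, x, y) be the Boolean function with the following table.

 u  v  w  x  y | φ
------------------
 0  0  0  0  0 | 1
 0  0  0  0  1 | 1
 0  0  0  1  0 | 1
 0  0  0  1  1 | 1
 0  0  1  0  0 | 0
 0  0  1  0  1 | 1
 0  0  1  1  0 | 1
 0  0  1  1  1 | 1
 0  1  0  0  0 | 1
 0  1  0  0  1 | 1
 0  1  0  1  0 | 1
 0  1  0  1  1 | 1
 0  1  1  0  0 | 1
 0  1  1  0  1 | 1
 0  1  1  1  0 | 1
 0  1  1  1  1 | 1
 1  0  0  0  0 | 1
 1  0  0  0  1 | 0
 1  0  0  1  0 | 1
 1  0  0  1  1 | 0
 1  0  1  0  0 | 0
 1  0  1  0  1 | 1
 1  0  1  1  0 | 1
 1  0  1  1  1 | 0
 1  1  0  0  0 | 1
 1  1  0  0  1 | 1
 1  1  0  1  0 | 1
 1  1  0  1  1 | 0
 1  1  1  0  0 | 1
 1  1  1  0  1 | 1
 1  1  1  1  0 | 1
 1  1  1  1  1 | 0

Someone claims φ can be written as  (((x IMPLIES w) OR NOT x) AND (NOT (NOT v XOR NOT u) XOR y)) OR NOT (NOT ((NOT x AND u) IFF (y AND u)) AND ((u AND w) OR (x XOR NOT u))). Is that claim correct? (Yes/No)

No

Evaluate (((x IMPLIES w) OR NOT x) AND (NOT (NOT v XOR NOT u) XOR y)) OR NOT (NOT ((NOT x AND u) IFF (y AND u)) AND ((u AND w) OR (x XOR NOT u))) on each row and compare to φ:
  u=0, v=0, w=0, x=0, y=0: formula gives 1, φ = 1 ✓
  u=0, v=0, w=0, x=0, y=1: formula gives 1, φ = 1 ✓
  u=0, v=0, w=0, x=1, y=0: formula gives 1, φ = 1 ✓
  u=0, v=0, w=0, x=1, y=1: formula gives 1, φ = 1 ✓
  u=0, v=0, w=1, x=0, y=0: formula gives 1, but φ = 0 ✗
A single disagreement suffices: at (0,0,1,0,0) they differ, so the formula does not compute φ.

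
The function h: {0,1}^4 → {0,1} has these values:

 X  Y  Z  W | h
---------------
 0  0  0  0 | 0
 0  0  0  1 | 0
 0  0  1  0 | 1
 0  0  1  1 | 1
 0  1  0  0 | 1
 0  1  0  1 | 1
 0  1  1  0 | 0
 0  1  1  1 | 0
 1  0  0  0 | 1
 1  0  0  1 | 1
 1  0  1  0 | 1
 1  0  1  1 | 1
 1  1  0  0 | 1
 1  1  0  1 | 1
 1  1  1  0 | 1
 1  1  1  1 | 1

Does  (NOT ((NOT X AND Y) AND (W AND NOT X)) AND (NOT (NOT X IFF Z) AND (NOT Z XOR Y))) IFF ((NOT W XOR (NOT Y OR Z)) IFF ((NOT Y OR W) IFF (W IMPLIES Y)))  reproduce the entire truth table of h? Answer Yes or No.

Yes

Evaluate (NOT ((NOT X AND Y) AND (W AND NOT X)) AND (NOT (NOT X IFF Z) AND (NOT Z XOR Y))) IFF ((NOT W XOR (NOT Y OR Z)) IFF ((NOT Y OR W) IFF (W IMPLIES Y))) on each row and compare to h:
  X=0, Y=0, Z=0, W=0: formula gives 0, h = 0 ✓
  X=0, Y=0, Z=0, W=1: formula gives 0, h = 0 ✓
  X=0, Y=0, Z=1, W=0: formula gives 1, h = 1 ✓
  X=0, Y=0, Z=1, W=1: formula gives 1, h = 1 ✓
  … (the remaining 12 rows also agree.)
No disagreement on any input; they are logically equivalent.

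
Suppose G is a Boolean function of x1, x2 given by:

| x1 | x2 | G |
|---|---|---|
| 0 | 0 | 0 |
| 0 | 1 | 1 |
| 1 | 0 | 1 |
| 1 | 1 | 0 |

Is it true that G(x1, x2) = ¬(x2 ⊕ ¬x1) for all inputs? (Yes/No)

Yes

Test each input against both G and the formula:
  x1=0, x2=0: formula gives 0, G = 0 ✓
  x1=0, x2=1: formula gives 1, G = 1 ✓
  x1=1, x2=0: formula gives 1, G = 1 ✓
  x1=1, x2=1: formula gives 0, G = 0 ✓
All 4 rows match — the expression computes G exactly.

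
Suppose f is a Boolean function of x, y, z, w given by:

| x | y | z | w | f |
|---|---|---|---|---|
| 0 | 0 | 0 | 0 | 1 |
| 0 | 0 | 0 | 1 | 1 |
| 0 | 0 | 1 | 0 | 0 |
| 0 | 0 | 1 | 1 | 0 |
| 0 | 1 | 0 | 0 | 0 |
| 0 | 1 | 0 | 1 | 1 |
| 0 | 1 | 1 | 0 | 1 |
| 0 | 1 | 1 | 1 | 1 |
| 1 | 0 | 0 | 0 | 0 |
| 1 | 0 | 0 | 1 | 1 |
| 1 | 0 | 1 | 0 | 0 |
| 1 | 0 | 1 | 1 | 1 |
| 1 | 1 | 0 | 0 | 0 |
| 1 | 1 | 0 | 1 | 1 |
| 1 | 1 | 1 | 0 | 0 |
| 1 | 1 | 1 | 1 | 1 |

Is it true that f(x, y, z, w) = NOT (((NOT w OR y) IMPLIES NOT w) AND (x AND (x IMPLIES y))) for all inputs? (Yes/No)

Test each input against both f and the formula:
  x=0, y=0, z=0, w=0: formula gives 1, f = 1 ✓
  x=0, y=0, z=0, w=1: formula gives 1, f = 1 ✓
  x=0, y=0, z=1, w=0: formula gives 1, but f = 0 ✗
Row (0,0,1,0) is a counterexample, so the formula is not equivalent to f.

No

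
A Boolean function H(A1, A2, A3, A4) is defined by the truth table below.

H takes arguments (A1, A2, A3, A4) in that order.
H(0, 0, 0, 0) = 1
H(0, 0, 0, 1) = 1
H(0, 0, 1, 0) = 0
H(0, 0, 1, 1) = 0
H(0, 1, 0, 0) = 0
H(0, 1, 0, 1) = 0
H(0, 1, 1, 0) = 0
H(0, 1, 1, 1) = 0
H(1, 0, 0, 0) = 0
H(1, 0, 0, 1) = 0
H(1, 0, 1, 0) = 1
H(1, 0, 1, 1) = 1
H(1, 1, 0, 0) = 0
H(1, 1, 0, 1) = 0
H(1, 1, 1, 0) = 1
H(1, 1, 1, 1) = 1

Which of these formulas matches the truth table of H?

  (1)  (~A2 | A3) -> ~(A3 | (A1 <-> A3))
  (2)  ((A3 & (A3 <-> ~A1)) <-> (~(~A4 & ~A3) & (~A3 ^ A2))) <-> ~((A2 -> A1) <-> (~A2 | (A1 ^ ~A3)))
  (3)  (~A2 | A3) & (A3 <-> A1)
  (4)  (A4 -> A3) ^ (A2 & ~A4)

3

(1) fails at (0,0,0,0): the formula yields 0, H is 1.
(2) fails at (0,0,0,0): the formula yields 0, H is 1.
(4) fails at (0,0,0,1): the formula yields 0, H is 1.
Only (3) survives; checking it on all 16 rows confirms it matches H.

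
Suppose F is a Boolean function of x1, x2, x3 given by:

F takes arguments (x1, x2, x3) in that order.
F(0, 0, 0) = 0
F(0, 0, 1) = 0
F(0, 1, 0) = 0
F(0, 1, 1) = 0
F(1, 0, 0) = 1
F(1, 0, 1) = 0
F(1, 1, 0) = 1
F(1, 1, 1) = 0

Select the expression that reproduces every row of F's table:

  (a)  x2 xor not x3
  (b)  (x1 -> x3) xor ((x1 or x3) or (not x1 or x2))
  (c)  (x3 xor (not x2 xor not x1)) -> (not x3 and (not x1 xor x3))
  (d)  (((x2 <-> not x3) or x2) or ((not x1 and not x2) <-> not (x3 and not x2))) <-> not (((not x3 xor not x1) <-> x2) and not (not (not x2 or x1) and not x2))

(a): at (0,0,0) it gives 1, but F = 0 — eliminated.
(c): at (0,0,0) it gives 1, but F = 0 — eliminated.
(d): at (0,0,1) it gives 1, but F = 0 — eliminated.
That leaves (b). Evaluating it on every row reproduces the table of F exactly.

b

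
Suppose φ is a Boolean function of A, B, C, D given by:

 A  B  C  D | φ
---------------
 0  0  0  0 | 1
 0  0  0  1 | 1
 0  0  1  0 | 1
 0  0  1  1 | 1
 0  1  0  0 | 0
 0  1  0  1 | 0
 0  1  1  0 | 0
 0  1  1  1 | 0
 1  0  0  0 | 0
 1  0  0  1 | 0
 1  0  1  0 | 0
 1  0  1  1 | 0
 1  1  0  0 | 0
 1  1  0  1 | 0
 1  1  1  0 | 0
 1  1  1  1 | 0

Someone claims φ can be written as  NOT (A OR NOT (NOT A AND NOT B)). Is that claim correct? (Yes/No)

Check the formula against φ row by row:
  A=0, B=0, C=0, D=0: formula gives 1, φ = 1 ✓
  A=0, B=0, C=0, D=1: formula gives 1, φ = 1 ✓
  A=0, B=0, C=1, D=0: formula gives 1, φ = 1 ✓
  A=0, B=0, C=1, D=1: formula gives 1, φ = 1 ✓
  … (the remaining 12 rows also agree.)
Every row agrees, so the formula is equivalent.

Yes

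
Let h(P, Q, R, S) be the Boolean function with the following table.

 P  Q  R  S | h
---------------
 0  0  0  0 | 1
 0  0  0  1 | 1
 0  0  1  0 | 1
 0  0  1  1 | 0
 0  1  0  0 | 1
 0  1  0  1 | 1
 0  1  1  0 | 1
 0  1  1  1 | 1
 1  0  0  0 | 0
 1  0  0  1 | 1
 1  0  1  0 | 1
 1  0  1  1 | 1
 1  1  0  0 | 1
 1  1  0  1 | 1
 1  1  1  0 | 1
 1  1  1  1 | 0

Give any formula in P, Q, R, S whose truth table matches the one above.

h(P, Q, R, S) = not (((((not P and not Q) and R) and S) or (((P and not Q) and not R) and not S)) or (((P and Q) and R) and S))

h is 0 on only 3 rows — (0,0,1,1), (1,0,0,0), (1,1,1,1). Writing each as a minterm (¬P·¬Q·R·S, P·¬Q·¬R·¬S, P·Q·R·S) and OR-ing them characterizes exactly where h=0, so h is the negation of that disjunction.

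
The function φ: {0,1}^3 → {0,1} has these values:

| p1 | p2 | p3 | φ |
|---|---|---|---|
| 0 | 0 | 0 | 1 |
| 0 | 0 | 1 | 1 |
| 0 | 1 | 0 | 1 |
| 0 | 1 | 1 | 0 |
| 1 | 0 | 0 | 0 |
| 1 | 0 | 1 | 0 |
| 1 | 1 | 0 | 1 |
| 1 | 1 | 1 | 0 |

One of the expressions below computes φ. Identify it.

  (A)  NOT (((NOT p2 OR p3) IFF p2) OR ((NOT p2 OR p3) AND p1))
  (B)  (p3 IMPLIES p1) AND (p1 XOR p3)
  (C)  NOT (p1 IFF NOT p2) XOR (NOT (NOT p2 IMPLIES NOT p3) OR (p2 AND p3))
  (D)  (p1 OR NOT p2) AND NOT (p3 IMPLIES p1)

A

(B) disagrees with φ on (0,0,0) (formula → 0, table → 1); rule it out.
(C) disagrees with φ on (0,0,1) (formula → 0, table → 1); rule it out.
(D) disagrees with φ on (0,0,0) (formula → 0, table → 1); rule it out.
Only (A) survives; checking it on all 8 rows confirms it matches φ.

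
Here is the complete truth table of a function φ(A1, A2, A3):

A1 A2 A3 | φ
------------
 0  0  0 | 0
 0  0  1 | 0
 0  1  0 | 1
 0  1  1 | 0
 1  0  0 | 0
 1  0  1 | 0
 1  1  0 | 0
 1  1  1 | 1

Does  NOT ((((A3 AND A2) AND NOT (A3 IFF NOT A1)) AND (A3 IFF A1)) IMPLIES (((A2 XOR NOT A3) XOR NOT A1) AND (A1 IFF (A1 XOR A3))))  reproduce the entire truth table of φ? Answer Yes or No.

No

Evaluate NOT ((((A3 AND A2) AND NOT (A3 IFF NOT A1)) AND (A3 IFF A1)) IMPLIES (((A2 XOR NOT A3) XOR NOT A1) AND (A1 IFF (A1 XOR A3)))) on each row and compare to φ:
  A1=0, A2=0, A3=0: formula gives 0, φ = 0 ✓
  A1=0, A2=0, A3=1: formula gives 0, φ = 0 ✓
  A1=0, A2=1, A3=0: formula gives 0, but φ = 1 ✗
A single disagreement suffices: at (0,1,0) they differ, so the formula does not compute φ.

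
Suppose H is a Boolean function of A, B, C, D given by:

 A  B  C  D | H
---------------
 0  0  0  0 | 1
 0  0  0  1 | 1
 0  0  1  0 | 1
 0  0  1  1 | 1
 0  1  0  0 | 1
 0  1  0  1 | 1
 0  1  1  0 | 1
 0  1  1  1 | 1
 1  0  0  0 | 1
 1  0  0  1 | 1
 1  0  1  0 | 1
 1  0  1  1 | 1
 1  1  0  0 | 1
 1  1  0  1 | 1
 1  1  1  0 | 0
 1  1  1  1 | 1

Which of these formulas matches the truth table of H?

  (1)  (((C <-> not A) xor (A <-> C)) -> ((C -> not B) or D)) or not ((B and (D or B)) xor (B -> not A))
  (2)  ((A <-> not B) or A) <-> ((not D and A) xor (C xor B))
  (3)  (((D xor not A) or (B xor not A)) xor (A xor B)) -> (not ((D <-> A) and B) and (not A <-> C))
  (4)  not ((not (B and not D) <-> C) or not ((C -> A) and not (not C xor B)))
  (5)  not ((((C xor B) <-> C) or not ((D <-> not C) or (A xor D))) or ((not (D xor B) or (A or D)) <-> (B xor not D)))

1

(2) disagrees with H on (0,0,1,0) (formula → 0, table → 1); rule it out.
(3) disagrees with H on (0,0,0,0) (formula → 0, table → 1); rule it out.
(4) disagrees with H on (0,0,0,0) (formula → 0, table → 1); rule it out.
(5) disagrees with H on (0,0,0,0) (formula → 0, table → 1); rule it out.
Only (1) survives; checking it on all 16 rows confirms it matches H.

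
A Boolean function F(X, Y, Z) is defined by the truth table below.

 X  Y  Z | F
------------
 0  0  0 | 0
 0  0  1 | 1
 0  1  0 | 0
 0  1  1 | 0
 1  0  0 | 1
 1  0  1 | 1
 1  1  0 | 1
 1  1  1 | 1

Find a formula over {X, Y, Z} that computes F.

The 0-rows are (0,0,0), (0,1,0), (0,1,1). Take each as a conjunction (¬X·¬Y·¬Z, ¬X·Y·¬Z, ¬X·Y·Z), form their disjunction, and complement — that gives a formula that is 1 everywhere F is.

F(X, Y, Z) = NOT ((((NOT X AND NOT Y) AND NOT Z) OR ((NOT X AND Y) AND NOT Z)) OR ((NOT X AND Y) AND Z))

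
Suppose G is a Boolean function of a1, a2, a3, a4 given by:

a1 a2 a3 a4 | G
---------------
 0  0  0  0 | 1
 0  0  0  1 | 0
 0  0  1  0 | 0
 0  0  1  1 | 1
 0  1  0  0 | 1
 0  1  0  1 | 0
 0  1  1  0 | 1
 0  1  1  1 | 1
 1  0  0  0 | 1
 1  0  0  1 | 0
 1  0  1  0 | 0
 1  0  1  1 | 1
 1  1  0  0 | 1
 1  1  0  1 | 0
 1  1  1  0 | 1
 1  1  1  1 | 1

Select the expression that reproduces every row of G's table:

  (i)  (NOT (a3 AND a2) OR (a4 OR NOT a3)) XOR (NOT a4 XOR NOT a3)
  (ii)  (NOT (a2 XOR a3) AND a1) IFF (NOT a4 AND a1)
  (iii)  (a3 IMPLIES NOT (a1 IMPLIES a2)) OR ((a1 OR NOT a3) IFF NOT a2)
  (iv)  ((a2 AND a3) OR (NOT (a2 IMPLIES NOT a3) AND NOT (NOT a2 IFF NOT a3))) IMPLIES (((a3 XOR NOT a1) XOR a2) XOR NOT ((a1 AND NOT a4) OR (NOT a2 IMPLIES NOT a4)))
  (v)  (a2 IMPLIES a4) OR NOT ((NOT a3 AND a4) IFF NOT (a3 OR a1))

i

(ii): at (0,0,0,1) it gives 1, but G = 0 — eliminated.
(iii): at (0,0,0,1) it gives 1, but G = 0 — eliminated.
(iv): at (0,0,0,1) it gives 1, but G = 0 — eliminated.
(v): at (0,0,0,1) it gives 1, but G = 0 — eliminated.
Only (i) survives; checking it on all 16 rows confirms it matches G.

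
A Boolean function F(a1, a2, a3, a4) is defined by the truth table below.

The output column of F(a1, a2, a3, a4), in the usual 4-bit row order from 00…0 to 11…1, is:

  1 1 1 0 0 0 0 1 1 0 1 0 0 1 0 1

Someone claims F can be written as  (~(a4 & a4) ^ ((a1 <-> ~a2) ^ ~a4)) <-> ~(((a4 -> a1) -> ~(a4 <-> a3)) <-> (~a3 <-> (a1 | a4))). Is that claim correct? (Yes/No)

Test each input against both F and the formula:
  a1=0, a2=0, a3=0, a4=0: formula gives 1, F = 1 ✓
  a1=0, a2=0, a3=0, a4=1: formula gives 1, F = 1 ✓
  a1=0, a2=0, a3=1, a4=0: formula gives 1, F = 1 ✓
  a1=0, a2=0, a3=1, a4=1: formula gives 0, F = 0 ✓
  … (the remaining 12 rows also agree.)
Every row agrees, so the formula is equivalent.

Yes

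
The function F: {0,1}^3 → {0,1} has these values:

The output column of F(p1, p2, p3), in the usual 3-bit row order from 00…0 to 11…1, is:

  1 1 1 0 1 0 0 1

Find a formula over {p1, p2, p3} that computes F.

The 0-rows are (0,1,1), (1,0,1), (1,1,0). Take each as a conjunction (¬p1·p2·p3, p1·¬p2·p3, p1·p2·¬p3), form their disjunction, and complement — that gives a formula that is 1 everywhere F is.

F(p1, p2, p3) = not ((((not p1 and p2) and p3) or ((p1 and not p2) and p3)) or ((p1 and p2) and not p3))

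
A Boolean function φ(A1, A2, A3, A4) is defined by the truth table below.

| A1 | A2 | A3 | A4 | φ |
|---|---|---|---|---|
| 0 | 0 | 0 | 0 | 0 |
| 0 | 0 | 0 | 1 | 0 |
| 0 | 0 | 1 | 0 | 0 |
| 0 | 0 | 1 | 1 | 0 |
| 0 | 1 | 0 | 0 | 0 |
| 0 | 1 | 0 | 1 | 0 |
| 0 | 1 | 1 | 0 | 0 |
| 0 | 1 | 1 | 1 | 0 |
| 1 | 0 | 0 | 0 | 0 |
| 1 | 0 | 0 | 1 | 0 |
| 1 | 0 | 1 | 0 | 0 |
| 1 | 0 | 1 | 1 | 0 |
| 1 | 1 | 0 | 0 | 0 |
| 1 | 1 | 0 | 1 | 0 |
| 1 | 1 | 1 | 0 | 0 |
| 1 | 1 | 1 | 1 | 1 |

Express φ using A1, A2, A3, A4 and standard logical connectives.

φ(A1, A2, A3, A4) = ((A1 ∧ A2) ∧ A3) ∧ A4

The output is 1 only when every input is 1 — the AND of all inputs.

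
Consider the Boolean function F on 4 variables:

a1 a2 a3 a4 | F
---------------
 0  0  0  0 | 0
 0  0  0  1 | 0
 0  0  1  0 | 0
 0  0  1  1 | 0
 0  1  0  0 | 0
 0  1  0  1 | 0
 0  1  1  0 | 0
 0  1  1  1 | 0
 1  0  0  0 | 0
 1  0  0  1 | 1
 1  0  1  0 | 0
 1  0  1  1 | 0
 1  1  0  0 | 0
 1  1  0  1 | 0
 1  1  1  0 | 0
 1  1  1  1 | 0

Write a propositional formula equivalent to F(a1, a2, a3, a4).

F is 1 on exactly one input, (1,0,0,1), whose minterm is a1·¬a2·¬a3·a4. So F is just that conjunction.

F(a1, a2, a3, a4) = ((a1 AND NOT a2) AND NOT a3) AND a4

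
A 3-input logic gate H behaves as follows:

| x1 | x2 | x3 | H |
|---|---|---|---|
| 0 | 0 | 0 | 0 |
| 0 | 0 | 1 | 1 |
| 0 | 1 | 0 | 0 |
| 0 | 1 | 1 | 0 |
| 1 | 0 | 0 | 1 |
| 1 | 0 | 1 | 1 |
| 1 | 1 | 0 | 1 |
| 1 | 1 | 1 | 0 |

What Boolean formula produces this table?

H(x1, x2, x3) = ((((x1' · x2') · x3) + ((x1 · x2') · x3')) + ((x1 · x2') · x3)) + ((x1 · x2) · x3')

The 1-rows are (0,0,1), (1,0,0), (1,0,1), (1,1,0). Each contributes one minterm — ¬x1·¬x2·x3; x1·¬x2·¬x3; x1·¬x2·x3; x1·x2·¬x3 — and their disjunction is a sum-of-products form of H.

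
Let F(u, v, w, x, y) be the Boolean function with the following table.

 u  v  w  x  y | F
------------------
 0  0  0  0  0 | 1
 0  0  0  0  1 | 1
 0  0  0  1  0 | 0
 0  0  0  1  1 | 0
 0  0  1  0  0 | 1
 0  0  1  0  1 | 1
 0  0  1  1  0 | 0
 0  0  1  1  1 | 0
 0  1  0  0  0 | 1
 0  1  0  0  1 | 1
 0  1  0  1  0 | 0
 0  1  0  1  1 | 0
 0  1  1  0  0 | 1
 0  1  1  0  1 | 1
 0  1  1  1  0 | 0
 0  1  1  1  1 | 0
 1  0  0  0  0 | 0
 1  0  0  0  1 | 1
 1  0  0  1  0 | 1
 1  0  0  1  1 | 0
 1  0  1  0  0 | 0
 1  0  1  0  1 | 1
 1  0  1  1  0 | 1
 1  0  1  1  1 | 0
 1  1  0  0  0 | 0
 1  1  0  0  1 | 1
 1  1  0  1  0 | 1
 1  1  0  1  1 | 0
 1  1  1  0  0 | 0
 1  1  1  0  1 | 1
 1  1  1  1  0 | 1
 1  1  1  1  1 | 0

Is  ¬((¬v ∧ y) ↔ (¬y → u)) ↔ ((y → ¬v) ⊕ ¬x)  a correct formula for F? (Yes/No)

Yes

Test each input against both F and the formula:
  u=0, v=0, w=0, x=0, y=0: formula gives 1, F = 1 ✓
  u=0, v=0, w=0, x=0, y=1: formula gives 1, F = 1 ✓
  u=0, v=0, w=0, x=1, y=0: formula gives 0, F = 0 ✓
  u=0, v=0, w=0, x=1, y=1: formula gives 0, F = 0 ✓
  …and likewise for the remaining 28 rows.
All 32 rows match — the expression computes F exactly.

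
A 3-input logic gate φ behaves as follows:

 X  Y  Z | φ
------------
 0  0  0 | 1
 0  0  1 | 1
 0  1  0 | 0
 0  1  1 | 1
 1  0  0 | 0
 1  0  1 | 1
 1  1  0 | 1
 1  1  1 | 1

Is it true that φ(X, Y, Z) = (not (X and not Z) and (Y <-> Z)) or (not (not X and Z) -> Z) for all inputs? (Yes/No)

Check the formula against φ row by row:
  X=0, Y=0, Z=0: formula gives 1, φ = 1 ✓
  X=0, Y=0, Z=1: formula gives 1, φ = 1 ✓
  X=0, Y=1, Z=0: formula gives 0, φ = 0 ✓
  X=0, Y=1, Z=1: formula gives 1, φ = 1 ✓
  X=1, Y=0, Z=0: formula gives 0, φ = 0 ✓
  …
  X=1, Y=1, Z=0: formula gives 0, but φ = 1 ✗
Since they disagree at (1,1,0), the expression is not a correct formula for φ.

No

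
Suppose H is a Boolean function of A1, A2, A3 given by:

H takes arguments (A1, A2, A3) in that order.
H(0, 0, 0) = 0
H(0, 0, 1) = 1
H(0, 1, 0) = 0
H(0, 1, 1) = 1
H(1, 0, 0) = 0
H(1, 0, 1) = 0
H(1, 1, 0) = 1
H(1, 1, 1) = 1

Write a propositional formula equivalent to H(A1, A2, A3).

H=1 on 4 inputs: (0,0,1), (0,1,1), (1,1,0), (1,1,1). Reading each as a conjunction of literals (¬A1·¬A2·A3, ¬A1·A2·A3, A1·A2·¬A3, A1·A2·A3) and taking the OR gives the canonical DNF.

H(A1, A2, A3) = ((((not A1 and not A2) and A3) or ((not A1 and A2) and A3)) or ((A1 and A2) and not A3)) or ((A1 and A2) and A3)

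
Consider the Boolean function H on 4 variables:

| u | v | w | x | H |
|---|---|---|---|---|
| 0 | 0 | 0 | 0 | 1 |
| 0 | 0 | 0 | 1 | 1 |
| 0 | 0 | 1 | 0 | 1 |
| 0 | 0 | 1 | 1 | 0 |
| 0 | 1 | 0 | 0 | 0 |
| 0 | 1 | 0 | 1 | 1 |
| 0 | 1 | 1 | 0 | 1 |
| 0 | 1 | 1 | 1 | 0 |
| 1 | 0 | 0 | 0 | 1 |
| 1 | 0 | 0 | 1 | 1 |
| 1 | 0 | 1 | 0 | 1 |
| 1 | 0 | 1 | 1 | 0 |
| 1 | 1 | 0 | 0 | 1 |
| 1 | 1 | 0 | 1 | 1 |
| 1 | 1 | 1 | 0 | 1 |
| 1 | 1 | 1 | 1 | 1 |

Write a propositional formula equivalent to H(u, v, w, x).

H(u, v, w, x) = not ((((((not u and not v) and w) and x) or (((not u and v) and not w) and not x)) or (((not u and v) and w) and x)) or (((u and not v) and w) and x))

There are just 4 zero rows: (0,0,1,1), (0,1,0,0), (0,1,1,1), (1,0,1,1). Their minterms are ¬u·¬v·w·x, ¬u·v·¬w·¬x, ¬u·v·w·x, u·¬v·w·x; the OR of those covers precisely the 0-outputs, and negating it yields H.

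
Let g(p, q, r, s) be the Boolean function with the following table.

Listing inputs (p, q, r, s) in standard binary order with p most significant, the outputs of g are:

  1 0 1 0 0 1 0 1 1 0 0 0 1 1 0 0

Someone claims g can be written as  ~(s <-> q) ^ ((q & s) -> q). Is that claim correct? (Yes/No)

Test each input against both g and the formula:
  p=0, q=0, r=0, s=0: formula gives 1, g = 1 ✓
  p=0, q=0, r=0, s=1: formula gives 0, g = 0 ✓
  p=0, q=0, r=1, s=0: formula gives 1, g = 1 ✓
  p=0, q=0, r=1, s=1: formula gives 0, g = 0 ✓
  …
  p=1, q=0, r=1, s=0: formula gives 1, but g = 0 ✗
A single disagreement suffices: at (1,0,1,0) they differ, so the formula does not compute g.

No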